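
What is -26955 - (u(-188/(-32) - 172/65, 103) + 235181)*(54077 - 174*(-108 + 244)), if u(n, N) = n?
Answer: -3719396151587/520 ≈ -7.1527e+9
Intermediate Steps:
-26955 - (u(-188/(-32) - 172/65, 103) + 235181)*(54077 - 174*(-108 + 244)) = -26955 - ((-188/(-32) - 172/65) + 235181)*(54077 - 174*(-108 + 244)) = -26955 - ((-188*(-1/32) - 172*1/65) + 235181)*(54077 - 174*136) = -26955 - ((47/8 - 172/65) + 235181)*(54077 - 23664) = -26955 - (1679/520 + 235181)*30413 = -26955 - 122295799*30413/520 = -26955 - 1*3719382134987/520 = -26955 - 3719382134987/520 = -3719396151587/520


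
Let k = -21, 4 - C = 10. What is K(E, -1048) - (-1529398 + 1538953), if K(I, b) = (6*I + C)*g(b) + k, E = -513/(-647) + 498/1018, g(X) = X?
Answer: -3737733384/329323 ≈ -11350.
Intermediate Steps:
C = -6 (C = 4 - 1*10 = 4 - 10 = -6)
E = 422220/329323 (E = -513*(-1/647) + 498*(1/1018) = 513/647 + 249/509 = 422220/329323 ≈ 1.2821)
K(I, b) = -21 + b*(-6 + 6*I) (K(I, b) = (6*I - 6)*b - 21 = (-6 + 6*I)*b - 21 = b*(-6 + 6*I) - 21 = -21 + b*(-6 + 6*I))
K(E, -1048) - (-1529398 + 1538953) = (-21 - 6*(-1048) + 6*(422220/329323)*(-1048)) - (-1529398 + 1538953) = (-21 + 6288 - 2654919360/329323) - 1*9555 = -591052119/329323 - 9555 = -3737733384/329323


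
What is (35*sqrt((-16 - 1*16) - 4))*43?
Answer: 9030*I ≈ 9030.0*I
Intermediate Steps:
(35*sqrt((-16 - 1*16) - 4))*43 = (35*sqrt((-16 - 16) - 4))*43 = (35*sqrt(-32 - 4))*43 = (35*sqrt(-36))*43 = (35*(6*I))*43 = (210*I)*43 = 9030*I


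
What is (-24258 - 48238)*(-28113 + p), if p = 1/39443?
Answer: 80387991260768/39443 ≈ 2.0381e+9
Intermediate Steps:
p = 1/39443 ≈ 2.5353e-5
(-24258 - 48238)*(-28113 + p) = (-24258 - 48238)*(-28113 + 1/39443) = -72496*(-1108861058/39443) = 80387991260768/39443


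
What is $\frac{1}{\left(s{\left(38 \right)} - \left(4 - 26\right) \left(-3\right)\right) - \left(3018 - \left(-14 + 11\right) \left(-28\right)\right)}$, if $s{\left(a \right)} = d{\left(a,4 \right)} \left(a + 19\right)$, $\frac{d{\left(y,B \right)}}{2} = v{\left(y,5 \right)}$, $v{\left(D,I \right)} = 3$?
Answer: $- \frac{1}{2658} \approx -0.00037622$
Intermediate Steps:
$d{\left(y,B \right)} = 6$ ($d{\left(y,B \right)} = 2 \cdot 3 = 6$)
$s{\left(a \right)} = 114 + 6 a$ ($s{\left(a \right)} = 6 \left(a + 19\right) = 6 \left(19 + a\right) = 114 + 6 a$)
$\frac{1}{\left(s{\left(38 \right)} - \left(4 - 26\right) \left(-3\right)\right) - \left(3018 - \left(-14 + 11\right) \left(-28\right)\right)} = \frac{1}{\left(\left(114 + 6 \cdot 38\right) - \left(4 - 26\right) \left(-3\right)\right) - \left(3018 - \left(-14 + 11\right) \left(-28\right)\right)} = \frac{1}{\left(\left(114 + 228\right) - \left(-22\right) \left(-3\right)\right) - 2934} = \frac{1}{\left(342 - 66\right) + \left(\left(-25 + 84\right) - 2993\right)} = \frac{1}{\left(342 - 66\right) + \left(59 - 2993\right)} = \frac{1}{276 - 2934} = \frac{1}{-2658} = - \frac{1}{2658}$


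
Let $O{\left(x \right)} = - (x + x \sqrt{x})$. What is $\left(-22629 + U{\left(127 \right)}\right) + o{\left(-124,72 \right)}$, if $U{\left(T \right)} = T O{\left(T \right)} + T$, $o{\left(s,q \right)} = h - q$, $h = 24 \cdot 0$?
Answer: $-38703 - 16129 \sqrt{127} \approx -2.2047 \cdot 10^{5}$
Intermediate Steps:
$h = 0$
$O{\left(x \right)} = - x - x^{\frac{3}{2}}$ ($O{\left(x \right)} = - (x + x^{\frac{3}{2}}) = - x - x^{\frac{3}{2}}$)
$o{\left(s,q \right)} = - q$ ($o{\left(s,q \right)} = 0 - q = - q$)
$U{\left(T \right)} = T + T \left(- T - T^{\frac{3}{2}}\right)$ ($U{\left(T \right)} = T \left(- T - T^{\frac{3}{2}}\right) + T = T + T \left(- T - T^{\frac{3}{2}}\right)$)
$\left(-22629 + U{\left(127 \right)}\right) + o{\left(-124,72 \right)} = \left(-22629 - \left(16002 + 127^{\frac{5}{2}}\right)\right) - 72 = \left(-22629 - \left(16002 + 16129 \sqrt{127}\right)\right) - 72 = \left(-38631 - 16129 \sqrt{127}\right) - 72 = -38703 - 16129 \sqrt{127}$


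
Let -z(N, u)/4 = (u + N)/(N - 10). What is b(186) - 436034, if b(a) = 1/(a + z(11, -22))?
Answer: -100287819/230 ≈ -4.3603e+5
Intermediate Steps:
z(N, u) = -4*(N + u)/(-10 + N) (z(N, u) = -4*(u + N)/(N - 10) = -4*(N + u)/(-10 + N))
b(a) = 1/(44 + a) (b(a) = 1/(a + 4*(-1*11 - 1*(-22))/(-10 + 11)) = 1/(a + 4*(-11 + 22)/1) = 1/(a + 4*1*11) = 1/(a + 44) = 1/(44 + a))
b(186) - 436034 = 1/(44 + 186) - 436034 = 1/230 - 436034 = -100287819/230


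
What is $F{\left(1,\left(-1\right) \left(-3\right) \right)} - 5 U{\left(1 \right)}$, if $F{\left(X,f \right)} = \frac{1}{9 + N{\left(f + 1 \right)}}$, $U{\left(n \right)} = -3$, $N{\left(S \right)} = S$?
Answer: $\frac{196}{13} \approx 15.077$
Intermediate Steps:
$F{\left(X,f \right)} = \frac{1}{10 + f}$ ($F{\left(X,f \right)} = \frac{1}{9 + \left(f + 1\right)} = \frac{1}{9 + \left(1 + f\right)} = \frac{1}{10 + f}$)
$F{\left(1,\left(-1\right) \left(-3\right) \right)} - 5 U{\left(1 \right)} = \frac{1}{10 - -3} - -15 = \frac{1}{10 + 3} + 15 = \frac{1}{13} + 15 = \frac{196}{13}$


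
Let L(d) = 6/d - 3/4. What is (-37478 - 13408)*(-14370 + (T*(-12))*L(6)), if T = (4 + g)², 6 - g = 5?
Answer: 735048270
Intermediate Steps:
L(d) = -¾ + 6/d (L(d) = 6/d - 3*¼ = 6/d - ¾ = -¾ + 6/d)
g = 1 (g = 6 - 1*5 = 6 - 5 = 1)
T = 25 (T = (4 + 1)² = 5² = 25)
(-37478 - 13408)*(-14370 + (T*(-12))*L(6)) = (-37478 - 13408)*(-14370 + (25*(-12))*(-¾ + 6/6)) = -50886*(-14370 - 300*(-¾ + 6*(⅙))) = -50886*(-14370 - 300*(-¾ + 1)) = -50886*(-14370 - 300*¼) = -50886*(-14370 - 75) = -50886*(-14445) = 735048270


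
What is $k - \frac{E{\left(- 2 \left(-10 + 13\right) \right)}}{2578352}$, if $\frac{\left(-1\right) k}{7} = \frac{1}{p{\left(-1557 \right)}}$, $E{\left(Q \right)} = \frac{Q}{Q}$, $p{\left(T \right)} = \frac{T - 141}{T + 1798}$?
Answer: $\frac{2174839063}{2189020848} \approx 0.99352$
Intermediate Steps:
$p{\left(T \right)} = \frac{-141 + T}{1798 + T}$
$E{\left(Q \right)} = 1$
$k = \frac{1687}{1698}$ ($k = - \frac{7}{\frac{1}{1798 - 1557} \left(-141 - 1557\right)} = - \frac{7}{\frac{1}{241} \left(-1698\right)} = - \frac{7}{- \frac{1698}{241}} = \left(-7\right) \left(- \frac{241}{1698}\right) = \frac{1687}{1698} \approx 0.99352$)
$k - \frac{E{\left(- 2 \left(-10 + 13\right) \right)}}{2578352} = \frac{1687}{1698} - 1 \cdot \frac{1}{2578352} = \frac{1687}{1698} - \frac{1}{2578352} = \frac{2174839063}{2189020848}$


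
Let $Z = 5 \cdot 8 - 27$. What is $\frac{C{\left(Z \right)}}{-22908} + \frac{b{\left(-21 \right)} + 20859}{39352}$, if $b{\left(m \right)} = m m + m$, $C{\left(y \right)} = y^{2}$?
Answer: $\frac{120202211}{225368904} \approx 0.53336$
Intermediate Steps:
$Z = 13$ ($Z = 40 - 27 = 13$)
$b{\left(m \right)} = m + m^{2}$ ($b{\left(m \right)} = m^{2} + m = m + m^{2}$)
$\frac{C{\left(Z \right)}}{-22908} + \frac{b{\left(-21 \right)} + 20859}{39352} = \frac{13^{2}}{-22908} + \frac{- 21 \left(1 - 21\right) + 20859}{39352} = 169 \left(- \frac{1}{22908}\right) + \left(\left(-21\right) \left(-20\right) + 20859\right) \frac{1}{39352} = - \frac{169}{22908} + \left(420 + 20859\right) \frac{1}{39352} = - \frac{169}{22908} + 21279 \cdot \frac{1}{39352} = - \frac{169}{22908} + \frac{21279}{39352} = \frac{120202211}{225368904}$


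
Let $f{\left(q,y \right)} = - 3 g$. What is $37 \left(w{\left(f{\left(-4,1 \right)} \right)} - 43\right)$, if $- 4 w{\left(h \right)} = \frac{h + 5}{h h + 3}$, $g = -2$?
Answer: $- \frac{248603}{156} \approx -1593.6$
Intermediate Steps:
$f{\left(q,y \right)} = 6$ ($f{\left(q,y \right)} = \left(-3\right) \left(-2\right) = 6$)
$w{\left(h \right)} = - \frac{5 + h}{4 \left(3 + h^{2}\right)}$ ($w{\left(h \right)} = - \frac{\left(h + 5\right) \frac{1}{h h + 3}}{4} = - \frac{\left(5 + h\right) \frac{1}{h^{2} + 3}}{4} = - \frac{\left(5 + h\right) \frac{1}{3 + h^{2}}}{4} = - \frac{\frac{1}{3 + h^{2}} \left(5 + h\right)}{4} = - \frac{5 + h}{4 \left(3 + h^{2}\right)}$)
$37 \left(w{\left(f{\left(-4,1 \right)} \right)} - 43\right) = 37 \left(\frac{-5 - 6}{4 \left(3 + 6^{2}\right)} - 43\right) = 37 \left(\frac{-5 - 6}{4 \left(3 + 36\right)} - 43\right) = 37 \left(\frac{1}{4} \cdot \frac{1}{39} \left(-11\right) - 43\right) = 37 \left(- \frac{11}{156} - 43\right) = 37 \left(- \frac{6719}{156}\right) = - \frac{248603}{156}$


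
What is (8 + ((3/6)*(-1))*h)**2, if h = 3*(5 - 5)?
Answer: 64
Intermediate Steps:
h = 0 (h = 3*0 = 0)
(8 + ((3/6)*(-1))*h)**2 = (8 + ((3/6)*(-1))*0)**2 = (8 + ((3*(1/6))*(-1))*0)**2 = (8 + ((1/2)*(-1))*0)**2 = (8 - 1/2*0)**2 = (8 + 0)**2 = 8**2 = 64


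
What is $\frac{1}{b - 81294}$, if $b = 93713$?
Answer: $\frac{1}{12419} \approx 8.0522 \cdot 10^{-5}$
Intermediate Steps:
$\frac{1}{b - 81294} = \frac{1}{93713 - 81294} = \frac{1}{12419}$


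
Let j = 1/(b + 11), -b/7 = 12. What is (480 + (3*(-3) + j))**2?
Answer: 1182121924/5329 ≈ 2.2183e+5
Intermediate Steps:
b = -84 (b = -7*12 = -84)
j = -1/73 (j = 1/(-84 + 11) = 1/(-73) = -1/73 ≈ -0.013699)
(480 + (3*(-3) + j))**2 = (480 + (3*(-3) - 1/73))**2 = (480 + (-9 - 1/73))**2 = (480 - 658/73)**2 = (34382/73)**2 = 1182121924/5329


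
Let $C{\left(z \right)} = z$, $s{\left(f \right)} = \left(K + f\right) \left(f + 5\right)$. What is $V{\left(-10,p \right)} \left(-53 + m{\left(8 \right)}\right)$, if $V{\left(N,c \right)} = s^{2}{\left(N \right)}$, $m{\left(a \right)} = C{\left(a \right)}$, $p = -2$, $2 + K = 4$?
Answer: $-72000$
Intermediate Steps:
$K = 2$ ($K = -2 + 4 = 2$)
$s{\left(f \right)} = \left(2 + f\right) \left(5 + f\right)$ ($s{\left(f \right)} = \left(2 + f\right) \left(f + 5\right) = \left(2 + f\right) \left(5 + f\right)$)
$m{\left(a \right)} = a$
$V{\left(N,c \right)} = \left(10 + N^{2} + 7 N\right)^{2}$
$V{\left(-10,p \right)} \left(-53 + m{\left(8 \right)}\right) = \left(10 + \left(-10\right)^{2} + 7 \left(-10\right)\right)^{2} \left(-53 + 8\right) = \left(10 + 100 - 70\right)^{2} \left(-45\right) = 40^{2} \left(-45\right) = 1600 \left(-45\right) = -72000$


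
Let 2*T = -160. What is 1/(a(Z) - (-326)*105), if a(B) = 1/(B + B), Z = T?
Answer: 160/5476799 ≈ 2.9214e-5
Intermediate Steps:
T = -80 (T = (½)*(-160) = -80)
Z = -80
a(B) = 1/(2*B)
1/(a(Z) - (-326)*105) = 1/((½)/(-80) - (-326)*105) = 1/((½)*(-1/80) - 1*(-34230)) = 1/(-1/160 + 34230) = 1/(5476799/160) = 160/5476799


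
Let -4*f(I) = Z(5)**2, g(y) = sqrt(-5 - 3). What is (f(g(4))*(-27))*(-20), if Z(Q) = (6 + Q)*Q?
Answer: -408375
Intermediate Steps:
Z(Q) = Q*(6 + Q)
g(y) = 2*I*sqrt(2) (g(y) = sqrt(-8) = 2*I*sqrt(2))
f(I) = -3025/4 (f(I) = -25*(6 + 5)**2/4 = -(5*11)**2/4 = -1/4*55**2 = -1/4*3025 = -3025/4)
(f(g(4))*(-27))*(-20) = -3025/4*(-27)*(-20) = (81675/4)*(-20) = -408375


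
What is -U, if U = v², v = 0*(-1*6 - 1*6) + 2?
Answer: -4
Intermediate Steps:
v = 2 (v = 0*(-6 - 6) + 2 = 0*(-12) + 2 = 0 + 2 = 2)
U = 4 (U = 2² = 4)
-U = -1*4 = -4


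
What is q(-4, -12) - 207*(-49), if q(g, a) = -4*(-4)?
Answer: 10159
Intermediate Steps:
q(g, a) = 16
q(-4, -12) - 207*(-49) = 16 - 207*(-49) = 16 - 69*(-147) = 16 + 10143 = 10159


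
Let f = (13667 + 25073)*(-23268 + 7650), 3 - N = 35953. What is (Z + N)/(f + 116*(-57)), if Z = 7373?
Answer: 28577/605047932 ≈ 4.7231e-5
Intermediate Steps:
N = -35950 (N = 3 - 1*35953 = 3 - 35953 = -35950)
f = -605041320 (f = 38740*(-15618) = -605041320)
(Z + N)/(f + 116*(-57)) = (7373 - 35950)/(-605041320 + 116*(-57)) = -28577/(-605041320 - 6612) = -28577/(-605047932) = -28577*(-1/605047932) = 28577/605047932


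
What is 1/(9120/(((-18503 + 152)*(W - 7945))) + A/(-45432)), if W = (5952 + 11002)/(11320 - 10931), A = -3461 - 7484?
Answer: 284730266841048/68612132376245 ≈ 4.1499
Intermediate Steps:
A = -10945
W = 16954/389 ≈ 43.584
1/(9120/(((-18503 + 152)*(W - 7945))) + A/(-45432)) = 1/(9120/(((-18503 + 152)*(16954/389 - 7945))) - 10945/(-45432)) = 1/(9120/((-18351*(-3073651/389))) - 10945*(-1/45432)) = 1/(9120/(56404569501/389) + 10945/45432) = 1/(9120*(389/56404569501) + 10945/45432) = 1/(1182560/18801523167 + 10945/45432) = 1/(68612132376245/284730266841048) = 284730266841048/68612132376245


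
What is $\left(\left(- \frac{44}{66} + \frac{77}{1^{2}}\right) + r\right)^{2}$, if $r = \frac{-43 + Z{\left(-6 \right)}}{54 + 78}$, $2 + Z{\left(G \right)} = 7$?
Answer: $\frac{2798929}{484} \approx 5782.9$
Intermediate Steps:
$Z{\left(G \right)} = 5$ ($Z{\left(G \right)} = -2 + 7 = 5$)
$r = - \frac{19}{66}$ ($r = \frac{-43 + 5}{54 + 78} = - \frac{38}{132} = \left(-38\right) \frac{1}{132} = - \frac{19}{66} \approx -0.28788$)
$\left(\left(- \frac{44}{66} + \frac{77}{1^{2}}\right) + r\right)^{2} = \left(\left(- \frac{44}{66} + \frac{77}{1^{2}}\right) - \frac{19}{66}\right)^{2} = \left(\left(\left(-44\right) \frac{1}{66} + \frac{77}{1}\right) - \frac{19}{66}\right)^{2} = \left(\left(- \frac{2}{3} + 77 \cdot 1\right) - \frac{19}{66}\right)^{2} = \left(\left(- \frac{2}{3} + 77\right) - \frac{19}{66}\right)^{2} = \left(\frac{229}{3} - \frac{19}{66}\right)^{2} = \left(\frac{1673}{22}\right)^{2} = \frac{2798929}{484}$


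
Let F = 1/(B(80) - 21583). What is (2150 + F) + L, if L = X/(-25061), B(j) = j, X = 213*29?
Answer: 1158473519358/538886683 ≈ 2149.8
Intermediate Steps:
X = 6177
L = -6177/25061 (L = 6177/(-25061) = 6177*(-1/25061) = -6177/25061 ≈ -0.24648)
F = -1/21503 (F = 1/(80 - 21583) = 1/(-21503) = -1/21503 ≈ -4.6505e-5)
(2150 + F) + L = (2150 - 1/21503) - 6177/25061 = 46231449/21503 - 6177/25061 = 1158473519358/538886683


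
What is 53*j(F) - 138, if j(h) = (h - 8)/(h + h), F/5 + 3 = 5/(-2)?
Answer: -11417/110 ≈ -103.79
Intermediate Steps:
F = -55/2 (F = -15 + 5*(5/(-2)) = -15 + 5*(5*(-½)) = -15 + 5*(-5/2) = -15 - 25/2 = -55/2 ≈ -27.500)
j(h) = (-8 + h)/(2*h) (j(h) = (-8 + h)/((2*h)) = (-8 + h)*(1/(2*h)) = (-8 + h)/(2*h))
53*j(F) - 138 = 53*((-8 - 55/2)/(2*(-55/2))) - 138 = 53*((½)*(-2/55)*(-71/2)) - 138 = 53*(71/110) - 138 = 3763/110 - 138 = -11417/110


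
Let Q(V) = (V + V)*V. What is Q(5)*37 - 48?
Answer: 1802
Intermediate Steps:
Q(V) = 2*V**2 (Q(V) = (2*V)*V = 2*V**2)
Q(5)*37 - 48 = (2*5**2)*37 - 48 = (2*25)*37 - 48 = 50*37 - 48 = 1850 - 48 = 1802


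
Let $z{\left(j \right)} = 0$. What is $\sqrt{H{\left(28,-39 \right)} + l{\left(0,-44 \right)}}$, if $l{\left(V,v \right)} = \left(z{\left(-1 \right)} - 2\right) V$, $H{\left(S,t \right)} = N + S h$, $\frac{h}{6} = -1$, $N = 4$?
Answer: $2 i \sqrt{41} \approx 12.806 i$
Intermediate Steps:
$h = -6$ ($h = 6 \left(-1\right) = -6$)
$H{\left(S,t \right)} = 4 - 6 S$ ($H{\left(S,t \right)} = 4 + S \left(-6\right) = 4 - 6 S$)
$l{\left(V,v \right)} = - 2 V$ ($l{\left(V,v \right)} = \left(0 - 2\right) V = - 2 V$)
$\sqrt{H{\left(28,-39 \right)} + l{\left(0,-44 \right)}} = \sqrt{\left(4 - 168\right) - 0} = \sqrt{\left(4 - 168\right) + 0} = \sqrt{-164 + 0} = \sqrt{-164} = 2 i \sqrt{41}$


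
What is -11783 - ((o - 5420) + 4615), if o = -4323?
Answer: -6655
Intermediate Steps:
-11783 - ((o - 5420) + 4615) = -11783 - ((-4323 - 5420) + 4615) = -11783 - (-9743 + 4615) = -11783 - 1*(-5128) = -11783 + 5128 = -6655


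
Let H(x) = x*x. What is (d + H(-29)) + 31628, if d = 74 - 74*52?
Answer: 28695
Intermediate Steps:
H(x) = x²
d = -3774 (d = 74 - 3848 = -3774)
(d + H(-29)) + 31628 = (-3774 + (-29)²) + 31628 = (-3774 + 841) + 31628 = -2933 + 31628 = 28695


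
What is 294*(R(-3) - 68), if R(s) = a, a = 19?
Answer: -14406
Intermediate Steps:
R(s) = 19
294*(R(-3) - 68) = 294*(19 - 68) = 294*(-49) = -14406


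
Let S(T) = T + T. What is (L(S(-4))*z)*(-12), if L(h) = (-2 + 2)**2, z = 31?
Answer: 0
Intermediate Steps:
S(T) = 2*T
L(h) = 0 (L(h) = 0**2 = 0)
(L(S(-4))*z)*(-12) = (0*31)*(-12) = 0*(-12) = 0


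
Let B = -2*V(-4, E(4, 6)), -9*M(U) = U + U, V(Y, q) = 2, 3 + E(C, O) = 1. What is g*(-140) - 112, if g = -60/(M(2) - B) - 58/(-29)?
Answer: 3941/2 ≈ 1970.5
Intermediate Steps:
E(C, O) = -2 (E(C, O) = -3 + 1 = -2)
M(U) = -2*U/9 (M(U) = -(U + U)/9 = -2*U/9)
B = -4 (B = -2*2 = -4)
g = -119/8 (g = -60/(-2/9*2 - 1*(-4)) - 58/(-29) = -60/(-4/9 + 4) - 58*(-1/29) = -60/32/9 + 2 = -60*9/32 + 2 = -135/8 + 2 = -119/8 ≈ -14.875)
g*(-140) - 112 = -119/8*(-140) - 112 = 4165/2 - 112 = 3941/2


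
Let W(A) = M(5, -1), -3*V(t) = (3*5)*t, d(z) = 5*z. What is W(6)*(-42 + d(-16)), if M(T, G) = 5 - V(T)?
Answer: -3660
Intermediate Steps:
V(t) = -5*t (V(t) = -3*5*t/3 = -5*t)
M(T, G) = 5 + 5*T (M(T, G) = 5 - (-5)*T = 5 + 5*T)
W(A) = 30 (W(A) = 5 + 5*5 = 5 + 25 = 30)
W(6)*(-42 + d(-16)) = 30*(-42 + 5*(-16)) = 30*(-42 - 80) = 30*(-122) = -3660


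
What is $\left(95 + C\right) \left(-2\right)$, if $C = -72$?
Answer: $-46$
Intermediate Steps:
$\left(95 + C\right) \left(-2\right) = \left(95 - 72\right) \left(-2\right) = 23 \left(-2\right) = -46$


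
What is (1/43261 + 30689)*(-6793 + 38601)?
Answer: 42229472288640/43261 ≈ 9.7616e+8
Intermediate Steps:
(1/43261 + 30689)*(-6793 + 38601) = (1/43261 + 30689)*31808 = (1327636830/43261)*31808 = 42229472288640/43261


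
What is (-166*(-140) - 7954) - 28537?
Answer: -13251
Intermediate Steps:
(-166*(-140) - 7954) - 28537 = (23240 - 7954) - 28537 = 15286 - 28537 = -13251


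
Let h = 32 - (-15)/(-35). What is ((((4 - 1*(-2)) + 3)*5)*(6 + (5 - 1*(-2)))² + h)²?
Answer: 2857543936/49 ≈ 5.8317e+7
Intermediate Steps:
h = 221/7 (h = 32 - (-15)*(-1)/35 = 32 - 1*3/7 = 32 - 3/7 = 221/7 ≈ 31.571)
((((4 - 1*(-2)) + 3)*5)*(6 + (5 - 1*(-2)))² + h)² = ((((4 - 1*(-2)) + 3)*5)*(6 + (5 - 1*(-2)))² + 221/7)² = ((((4 + 2) + 3)*5)*(6 + (5 + 2))² + 221/7)² = (((6 + 3)*5)*(6 + 7)² + 221/7)² = ((9*5)*13² + 221/7)² = (45*169 + 221/7)² = (7605 + 221/7)² = (53456/7)² = 2857543936/49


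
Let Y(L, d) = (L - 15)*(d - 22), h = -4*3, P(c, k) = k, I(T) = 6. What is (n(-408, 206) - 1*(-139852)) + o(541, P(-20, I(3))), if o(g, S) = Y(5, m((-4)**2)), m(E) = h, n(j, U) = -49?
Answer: 140143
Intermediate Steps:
h = -12
m(E) = -12
Y(L, d) = (-22 + d)*(-15 + L) (Y(L, d) = (-15 + L)*(-22 + d) = (-22 + d)*(-15 + L))
o(g, S) = 340 (o(g, S) = 330 - 22*5 - 15*(-12) + 5*(-12) = 330 - 110 + 180 - 60 = 340)
(n(-408, 206) - 1*(-139852)) + o(541, P(-20, I(3))) = (-49 - 1*(-139852)) + 340 = (-49 + 139852) + 340 = 139803 + 340 = 140143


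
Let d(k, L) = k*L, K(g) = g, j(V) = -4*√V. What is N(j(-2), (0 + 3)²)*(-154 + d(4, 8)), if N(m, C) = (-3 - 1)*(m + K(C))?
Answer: 4392 - 1952*I*√2 ≈ 4392.0 - 2760.5*I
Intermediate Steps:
N(m, C) = -4*C - 4*m (N(m, C) = (-3 - 1)*(m + C) = -4*(C + m) = -4*C - 4*m)
d(k, L) = L*k
N(j(-2), (0 + 3)²)*(-154 + d(4, 8)) = (-4*(0 + 3)² - (-16)*√(-2))*(-154 + 8*4) = (-4*3² - (-16)*I*√2)*(-154 + 32) = (-4*9 - (-16)*I*√2)*(-122) = (-36 + 16*I*√2)*(-122) = 4392 - 1952*I*√2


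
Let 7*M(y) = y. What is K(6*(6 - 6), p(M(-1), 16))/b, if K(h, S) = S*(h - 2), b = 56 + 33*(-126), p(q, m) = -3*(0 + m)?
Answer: -48/2051 ≈ -0.023403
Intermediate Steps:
M(y) = y/7
p(q, m) = -3*m
b = -4102 (b = 56 - 4158 = -4102)
K(h, S) = S*(-2 + h)
K(6*(6 - 6), p(M(-1), 16))/b = ((-3*16)*(-2 + 6*(6 - 6)))/(-4102) = -48*(-2 + 6*0)*(-1/4102) = -48*(-2 + 0)*(-1/4102) = -48*(-2)*(-1/4102) = 96*(-1/4102) = -48/2051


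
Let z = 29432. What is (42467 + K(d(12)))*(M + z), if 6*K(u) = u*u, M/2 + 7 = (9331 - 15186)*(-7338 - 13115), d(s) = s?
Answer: 10178041233568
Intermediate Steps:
M = 239504616 (M = -14 + 2*((9331 - 15186)*(-7338 - 13115)) = -14 + 2*(-5855*(-20453)) = -14 + 2*119752315 = -14 + 239504630 = 239504616)
K(u) = u²/6 (K(u) = (u*u)/6 = u²/6)
(42467 + K(d(12)))*(M + z) = (42467 + (⅙)*12²)*(239504616 + 29432) = (42467 + (⅙)*144)*239534048 = (42467 + 24)*239534048 = 42491*239534048 = 10178041233568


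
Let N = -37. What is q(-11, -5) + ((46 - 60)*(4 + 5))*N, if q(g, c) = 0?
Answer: 4662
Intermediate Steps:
q(-11, -5) + ((46 - 60)*(4 + 5))*N = 0 + ((46 - 60)*(4 + 5))*(-37) = 0 - 14*9*(-37) = 0 - 126*(-37) = 0 + 4662 = 4662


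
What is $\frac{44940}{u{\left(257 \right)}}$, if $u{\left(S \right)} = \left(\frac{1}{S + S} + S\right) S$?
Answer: $\frac{29960}{44033} \approx 0.6804$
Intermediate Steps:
$u{\left(S \right)} = S \left(S + \frac{1}{2 S}\right)$ ($u{\left(S \right)} = \left(\frac{1}{2 S} + S\right) S = \left(S + \frac{1}{2 S}\right) S = S \left(S + \frac{1}{2 S}\right)$)
$\frac{44940}{u{\left(257 \right)}} = \frac{44940}{\frac{1}{2} + 257^{2}} = \frac{44940}{\frac{1}{2} + 66049} = \frac{44940}{\frac{132099}{2}} = 44940 \cdot \frac{2}{132099} = \frac{29960}{44033}$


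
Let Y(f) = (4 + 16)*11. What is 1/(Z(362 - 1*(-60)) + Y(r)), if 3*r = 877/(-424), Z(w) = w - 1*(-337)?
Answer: 1/979 ≈ 0.0010215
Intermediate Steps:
Z(w) = 337 + w (Z(w) = w + 337 = 337 + w)
r = -877/1272 (r = (877/(-424))/3 = (877*(-1/424))/3 = (1/3)*(-877/424) = -877/1272 ≈ -0.68947)
Y(f) = 220 (Y(f) = 20*11 = 220)
1/(Z(362 - 1*(-60)) + Y(r)) = 1/((337 + (362 - 1*(-60))) + 220) = 1/((337 + (362 + 60)) + 220) = 1/((337 + 422) + 220) = 1/(759 + 220) = 1/979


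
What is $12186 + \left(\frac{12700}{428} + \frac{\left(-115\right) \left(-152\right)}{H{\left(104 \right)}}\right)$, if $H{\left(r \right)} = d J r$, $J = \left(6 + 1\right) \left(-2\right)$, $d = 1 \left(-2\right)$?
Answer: $\frac{476009823}{38948} \approx 12222.0$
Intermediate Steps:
$d = -2$
$J = -14$ ($J = 7 \left(-2\right) = -14$)
$H{\left(r \right)} = 28 r$ ($H{\left(r \right)} = \left(-2\right) \left(-14\right) r = 28 r$)
$12186 + \left(\frac{12700}{428} + \frac{\left(-115\right) \left(-152\right)}{H{\left(104 \right)}}\right) = 12186 + \left(\frac{12700}{428} + \frac{\left(-115\right) \left(-152\right)}{28 \cdot 104}\right) = 12186 + \left(12700 \cdot \frac{1}{428} + \frac{17480}{2912}\right) = 12186 + \left(\frac{3175}{107} + 17480 \cdot \frac{1}{2912}\right) = 12186 + \left(\frac{3175}{107} + \frac{2185}{364}\right) = 12186 + \frac{1389495}{38948} = \frac{476009823}{38948}$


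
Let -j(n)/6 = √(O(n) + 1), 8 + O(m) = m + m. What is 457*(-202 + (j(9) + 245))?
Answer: 19651 - 2742*√11 ≈ 10557.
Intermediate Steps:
O(m) = -8 + 2*m (O(m) = -8 + (m + m) = -8 + 2*m)
j(n) = -6*√(-7 + 2*n) (j(n) = -6*√((-8 + 2*n) + 1) = -6*√(-7 + 2*n))
457*(-202 + (j(9) + 245)) = 457*(-202 + (-6*√(-7 + 2*9) + 245)) = 457*(-202 + (-6*√(-7 + 18) + 245)) = 457*(-202 + (-6*√11 + 245)) = 457*(-202 + (245 - 6*√11)) = 457*(43 - 6*√11) = 19651 - 2742*√11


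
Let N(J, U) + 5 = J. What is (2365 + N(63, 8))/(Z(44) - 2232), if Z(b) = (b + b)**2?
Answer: 2423/5512 ≈ 0.43959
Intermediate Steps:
N(J, U) = -5 + J
Z(b) = 4*b**2 (Z(b) = (2*b)**2 = 4*b**2)
(2365 + N(63, 8))/(Z(44) - 2232) = (2365 + (-5 + 63))/(4*44**2 - 2232) = (2365 + 58)/(4*1936 - 2232) = 2423/(7744 - 2232) = 2423/5512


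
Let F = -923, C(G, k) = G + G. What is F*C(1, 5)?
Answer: -1846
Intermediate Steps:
C(G, k) = 2*G
F*C(1, 5) = -1846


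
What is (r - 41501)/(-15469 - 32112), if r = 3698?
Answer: 37803/47581 ≈ 0.79450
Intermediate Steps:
(r - 41501)/(-15469 - 32112) = (3698 - 41501)/(-15469 - 32112) = -37803/(-47581) = -37803*(-1/47581) = 37803/47581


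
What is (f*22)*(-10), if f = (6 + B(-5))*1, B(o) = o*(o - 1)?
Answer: -7920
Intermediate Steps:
B(o) = o*(-1 + o)
f = 36 (f = (6 - 5*(-1 - 5))*1 = (6 - 5*(-6))*1 = (6 + 30)*1 = 36*1 = 36)
(f*22)*(-10) = (36*22)*(-10) = 792*(-10) = -7920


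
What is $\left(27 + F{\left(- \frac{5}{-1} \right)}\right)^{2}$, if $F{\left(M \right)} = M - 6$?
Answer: $676$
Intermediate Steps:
$F{\left(M \right)} = -6 + M$ ($F{\left(M \right)} = M - 6 = -6 + M$)
$\left(27 + F{\left(- \frac{5}{-1} \right)}\right)^{2} = \left(27 - \left(6 + \frac{5}{-1}\right)\right)^{2} = \left(27 - 1\right)^{2} = 26^{2} = 676$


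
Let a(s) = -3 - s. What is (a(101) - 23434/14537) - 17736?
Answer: -259363514/14537 ≈ -17842.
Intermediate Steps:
(a(101) - 23434/14537) - 17736 = ((-3 - 1*101) - 23434/14537) - 17736 = ((-3 - 101) - 23434*1/14537) - 17736 = (-104 - 23434/14537) - 17736 = -1535282/14537 - 17736 = -259363514/14537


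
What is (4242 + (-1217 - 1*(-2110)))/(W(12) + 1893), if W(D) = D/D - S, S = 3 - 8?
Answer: 5135/1899 ≈ 2.7041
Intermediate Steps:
S = -5
W(D) = 6 (W(D) = D/D - 1*(-5) = 1 + 5 = 6)
(4242 + (-1217 - 1*(-2110)))/(W(12) + 1893) = (4242 + (-1217 - 1*(-2110)))/(6 + 1893) = (4242 + (-1217 + 2110))/1899 = (4242 + 893)*(1/1899) = 5135*(1/1899) = 5135/1899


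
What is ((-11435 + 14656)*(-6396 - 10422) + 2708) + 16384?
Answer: -54151686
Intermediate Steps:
((-11435 + 14656)*(-6396 - 10422) + 2708) + 16384 = (3221*(-16818) + 2708) + 16384 = (-54170778 + 2708) + 16384 = -54168070 + 16384 = -54151686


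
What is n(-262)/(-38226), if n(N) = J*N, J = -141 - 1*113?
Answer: -33274/19113 ≈ -1.7409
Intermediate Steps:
J = -254 (J = -141 - 113 = -254)
n(N) = -254*N
n(-262)/(-38226) = -254*(-262)/(-38226) = 66548*(-1/38226) = -33274/19113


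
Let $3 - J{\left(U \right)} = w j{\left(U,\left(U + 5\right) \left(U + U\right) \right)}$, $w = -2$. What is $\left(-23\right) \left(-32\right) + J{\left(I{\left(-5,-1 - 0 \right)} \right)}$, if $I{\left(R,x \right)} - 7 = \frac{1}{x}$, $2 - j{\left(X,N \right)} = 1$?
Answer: $741$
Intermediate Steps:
$j{\left(X,N \right)} = 1$ ($j{\left(X,N \right)} = 2 - 1 = 1$)
$I{\left(R,x \right)} = 7 + \frac{1}{x}$
$J{\left(U \right)} = 5$ ($J{\left(U \right)} = 3 - \left(-2\right) 1 = 3 - -2 = 3 + 2 = 5$)
$\left(-23\right) \left(-32\right) + J{\left(I{\left(-5,-1 - 0 \right)} \right)} = \left(-23\right) \left(-32\right) + 5 = 736 + 5 = 741$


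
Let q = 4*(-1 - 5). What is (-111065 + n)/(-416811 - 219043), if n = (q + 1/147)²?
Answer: 1193781928/6870084543 ≈ 0.17377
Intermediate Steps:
q = -24 (q = 4*(-6) = -24)
n = 12439729/21609 (n = (-24 + 1/147)² = (-3527/147)² = 12439729/21609 ≈ 575.67)
(-111065 + n)/(-416811 - 219043) = (-111065 + 12439729/21609)/(-416811 - 219043) = -2387563856/21609/(-635854) = -2387563856/21609*(-1/635854) = 1193781928/6870084543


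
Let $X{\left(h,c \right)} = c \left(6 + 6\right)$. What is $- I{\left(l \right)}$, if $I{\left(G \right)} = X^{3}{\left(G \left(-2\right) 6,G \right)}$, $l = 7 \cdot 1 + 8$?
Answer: $-5832000$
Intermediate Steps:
$l = 15$ ($l = 7 + 8 = 15$)
$X{\left(h,c \right)} = 12 c$ ($X{\left(h,c \right)} = c 12 = 12 c$)
$I{\left(G \right)} = 1728 G^{3}$ ($I{\left(G \right)} = \left(12 G\right)^{3} = 1728 G^{3}$)
$- I{\left(l \right)} = - 1728 \cdot 15^{3} = - 1728 \cdot 3375 = \left(-1\right) 5832000 = -5832000$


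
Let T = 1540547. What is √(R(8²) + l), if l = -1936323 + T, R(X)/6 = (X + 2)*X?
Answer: 16*I*√1447 ≈ 608.63*I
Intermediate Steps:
R(X) = 6*X*(2 + X) (R(X) = 6*((X + 2)*X) = 6*((2 + X)*X) = 6*(X*(2 + X)) = 6*X*(2 + X))
l = -395776 (l = -1936323 + 1540547 = -395776)
√(R(8²) + l) = √(6*8²*(2 + 8²) - 395776) = √(6*64*(2 + 64) - 395776) = √(6*64*66 - 395776) = √(25344 - 395776) = √(-370432) = 16*I*√1447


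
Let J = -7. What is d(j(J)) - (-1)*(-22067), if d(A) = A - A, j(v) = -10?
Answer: -22067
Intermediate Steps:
d(A) = 0
d(j(J)) - (-1)*(-22067) = 0 - (-1)*(-22067) = 0 - 1*22067 = 0 - 22067 = -22067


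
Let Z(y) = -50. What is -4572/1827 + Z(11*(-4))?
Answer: -10658/203 ≈ -52.502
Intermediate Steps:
-4572/1827 + Z(11*(-4)) = -4572/1827 - 50 = -4572*1/1827 - 50 = -508/203 - 50 = -10658/203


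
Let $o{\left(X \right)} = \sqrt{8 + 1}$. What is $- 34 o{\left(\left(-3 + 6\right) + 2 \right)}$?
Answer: $-102$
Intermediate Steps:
$o{\left(X \right)} = 3$ ($o{\left(X \right)} = \sqrt{9} = 3$)
$- 34 o{\left(\left(-3 + 6\right) + 2 \right)} = \left(-34\right) 3 = -102$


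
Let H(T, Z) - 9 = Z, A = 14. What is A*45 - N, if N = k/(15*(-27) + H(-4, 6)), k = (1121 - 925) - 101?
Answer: 49159/78 ≈ 630.24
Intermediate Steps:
H(T, Z) = 9 + Z
k = 95 (k = 196 - 101 = 95)
N = -19/78 (N = 95/(15*(-27) + (9 + 6)) = 95/(-405 + 15) = 95/(-390) = 95*(-1/390) = -19/78 ≈ -0.24359)
A*45 - N = 14*45 - 1*(-19/78) = 630 + 19/78 = 49159/78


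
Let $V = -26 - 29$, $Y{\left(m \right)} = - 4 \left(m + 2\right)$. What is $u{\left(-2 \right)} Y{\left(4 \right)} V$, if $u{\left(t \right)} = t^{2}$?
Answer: $5280$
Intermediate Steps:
$Y{\left(m \right)} = -8 - 4 m$ ($Y{\left(m \right)} = - 4 \left(2 + m\right) = -8 - 4 m$)
$V = -55$ ($V = -26 - 29 = -55$)
$u{\left(-2 \right)} Y{\left(4 \right)} V = \left(-2\right)^{2} \left(-8 - 16\right) \left(-55\right) = 4 \left(-8 - 16\right) \left(-55\right) = 4 \left(-24\right) \left(-55\right) = \left(-96\right) \left(-55\right) = 5280$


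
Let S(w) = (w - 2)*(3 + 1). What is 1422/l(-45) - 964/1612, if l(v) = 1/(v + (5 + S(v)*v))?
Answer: 4825215479/403 ≈ 1.1973e+7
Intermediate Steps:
S(w) = -8 + 4*w (S(w) = (-2 + w)*4 = -8 + 4*w)
l(v) = 1/(5 + v + v*(-8 + 4*v)) (l(v) = 1/(v + (5 + (-8 + 4*v)*v)) = 1/(v + (5 + v*(-8 + 4*v))) = 1/(5 + v + v*(-8 + 4*v)))
1422/l(-45) - 964/1612 = 1422/(1/(5 - 45 + 4*(-45)*(-2 - 45))) - 964/1612 = 1422/(1/(5 - 45 + 4*(-45)*(-47))) - 964*1/1612 = 1422/(1/(5 - 45 + 8460)) - 241/403 = 1422/(1/8420) - 241/403 = 1422*8420 - 241/403 = 11973240 - 241/403 = 4825215479/403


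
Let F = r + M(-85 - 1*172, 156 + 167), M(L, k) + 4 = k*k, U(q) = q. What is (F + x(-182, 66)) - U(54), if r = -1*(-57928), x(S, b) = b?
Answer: 162265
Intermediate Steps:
r = 57928
M(L, k) = -4 + k**2 (M(L, k) = -4 + k*k = -4 + k**2)
F = 162253 (F = 57928 + (-4 + (156 + 167)**2) = 57928 + (-4 + 323**2) = 57928 + (-4 + 104329) = 57928 + 104325 = 162253)
(F + x(-182, 66)) - U(54) = (162253 + 66) - 1*54 = 162319 - 54 = 162265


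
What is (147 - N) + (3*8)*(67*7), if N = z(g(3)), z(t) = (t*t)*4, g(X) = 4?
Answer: 11339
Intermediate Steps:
z(t) = 4*t² (z(t) = t²*4 = 4*t²)
N = 64 (N = 4*4² = 4*16 = 64)
(147 - N) + (3*8)*(67*7) = (147 - 1*64) + (3*8)*(67*7) = (147 - 64) + 24*469 = 83 + 11256 = 11339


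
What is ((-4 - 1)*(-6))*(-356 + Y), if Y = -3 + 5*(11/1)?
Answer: -9120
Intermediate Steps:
Y = 52 (Y = -3 + 5*(11*1) = -3 + 5*11 = -3 + 55 = 52)
((-4 - 1)*(-6))*(-356 + Y) = ((-4 - 1)*(-6))*(-356 + 52) = -5*(-6)*(-304) = 30*(-304) = -9120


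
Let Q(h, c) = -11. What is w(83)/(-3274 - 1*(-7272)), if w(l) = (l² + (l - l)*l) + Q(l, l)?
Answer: 3439/1999 ≈ 1.7204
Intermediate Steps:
w(l) = -11 + l² (w(l) = (l² + (l - l)*l) - 11 = (l² + 0*l) - 11 = (l² + 0) - 11 = l² - 11 = -11 + l²)
w(83)/(-3274 - 1*(-7272)) = (-11 + 83²)/(-3274 - 1*(-7272)) = (-11 + 6889)/(-3274 + 7272) = 6878/3998 = 6878*(1/3998) = 3439/1999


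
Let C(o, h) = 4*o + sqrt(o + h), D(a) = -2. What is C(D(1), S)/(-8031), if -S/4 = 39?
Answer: 8/8031 - I*sqrt(158)/8031 ≈ 0.00099614 - 0.0015652*I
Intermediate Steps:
S = -156 (S = -4*39 = -156)
C(o, h) = sqrt(h + o) + 4*o (C(o, h) = 4*o + sqrt(h + o) = sqrt(h + o) + 4*o)
C(D(1), S)/(-8031) = (sqrt(-156 - 2) + 4*(-2))/(-8031) = (sqrt(-158) - 8)*(-1/8031) = (I*sqrt(158) - 8)*(-1/8031) = (-8 + I*sqrt(158))*(-1/8031) = 8/8031 - I*sqrt(158)/8031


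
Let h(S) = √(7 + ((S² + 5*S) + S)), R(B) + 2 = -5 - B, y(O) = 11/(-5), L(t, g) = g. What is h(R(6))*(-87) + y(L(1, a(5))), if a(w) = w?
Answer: -11/5 - 609*√2 ≈ -863.46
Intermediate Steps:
y(O) = -11/5 (y(O) = 11*(-⅕) = -11/5)
R(B) = -7 - B (R(B) = -2 + (-5 - B) = -7 - B)
h(S) = √(7 + S² + 6*S) (h(S) = √(7 + (S² + 6*S)) = √(7 + S² + 6*S))
h(R(6))*(-87) + y(L(1, a(5))) = √(7 + (-7 - 1*6)² + 6*(-7 - 1*6))*(-87) - 11/5 = √(7 + (-7 - 6)² + 6*(-7 - 6))*(-87) - 11/5 = √(7 + (-13)² + 6*(-13))*(-87) - 11/5 = √(7 + 169 - 78)*(-87) - 11/5 = √98*(-87) - 11/5 = (7*√2)*(-87) - 11/5 = -609*√2 - 11/5 = -11/5 - 609*√2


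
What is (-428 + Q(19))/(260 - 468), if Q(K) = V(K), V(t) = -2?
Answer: 215/104 ≈ 2.0673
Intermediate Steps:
Q(K) = -2
(-428 + Q(19))/(260 - 468) = (-428 - 2)/(260 - 468) = -430/(-208) = -430*(-1/208) = 215/104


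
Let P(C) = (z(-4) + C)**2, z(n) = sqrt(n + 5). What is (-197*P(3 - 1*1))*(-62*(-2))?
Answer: -219852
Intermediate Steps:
z(n) = sqrt(5 + n)
P(C) = (1 + C)**2 (P(C) = (sqrt(5 - 4) + C)**2 = (sqrt(1) + C)**2 = (1 + C)**2)
(-197*P(3 - 1*1))*(-62*(-2)) = (-197*(1 + (3 - 1*1))**2)*(-62*(-2)) = -197*(1 + (3 - 1))**2*124 = -197*(1 + 2)**2*124 = -197*3**2*124 = -197*9*124 = -1773*124 = -219852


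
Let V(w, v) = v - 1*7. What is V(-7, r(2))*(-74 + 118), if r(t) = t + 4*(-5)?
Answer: -1100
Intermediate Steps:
r(t) = -20 + t (r(t) = t - 20 = -20 + t)
V(w, v) = -7 + v (V(w, v) = v - 7 = -7 + v)
V(-7, r(2))*(-74 + 118) = (-7 + (-20 + 2))*(-74 + 118) = (-7 - 18)*44 = -25*44 = -1100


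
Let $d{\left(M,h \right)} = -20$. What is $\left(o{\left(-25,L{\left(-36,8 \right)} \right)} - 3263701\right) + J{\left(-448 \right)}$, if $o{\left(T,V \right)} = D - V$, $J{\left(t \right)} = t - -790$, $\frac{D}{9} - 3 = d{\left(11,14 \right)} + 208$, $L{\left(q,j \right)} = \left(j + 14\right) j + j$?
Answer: $-3261824$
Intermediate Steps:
$L{\left(q,j \right)} = j + j \left(14 + j\right)$ ($L{\left(q,j \right)} = \left(14 + j\right) j + j = j \left(14 + j\right) + j = j + j \left(14 + j\right)$)
$D = 1719$ ($D = 27 + 9 \left(-20 + 208\right) = 27 + 9 \cdot 188 = 27 + 1692 = 1719$)
$J{\left(t \right)} = 790 + t$ ($J{\left(t \right)} = t + 790 = 790 + t$)
$o{\left(T,V \right)} = 1719 - V$
$\left(o{\left(-25,L{\left(-36,8 \right)} \right)} - 3263701\right) + J{\left(-448 \right)} = \left(\left(1719 - 8 \left(15 + 8\right)\right) - 3263701\right) + \left(790 - 448\right) = \left(\left(1719 - 8 \cdot 23\right) - 3263701\right) + 342 = \left(\left(1719 - 184\right) - 3263701\right) + 342 = \left(1535 - 3263701\right) + 342 = -3262166 + 342 = -3261824$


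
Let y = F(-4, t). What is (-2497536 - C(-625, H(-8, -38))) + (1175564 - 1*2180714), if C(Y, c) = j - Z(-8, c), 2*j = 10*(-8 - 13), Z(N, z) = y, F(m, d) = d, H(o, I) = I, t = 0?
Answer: -3502581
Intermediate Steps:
y = 0
Z(N, z) = 0
j = -105 (j = (10*(-8 - 13))/2 = (10*(-21))/2 = (½)*(-210) = -105)
C(Y, c) = -105 (C(Y, c) = -105 - 1*0 = -105 + 0 = -105)
(-2497536 - C(-625, H(-8, -38))) + (1175564 - 1*2180714) = (-2497536 - 1*(-105)) + (1175564 - 1*2180714) = (-2497536 + 105) + (1175564 - 2180714) = -2497431 - 1005150 = -3502581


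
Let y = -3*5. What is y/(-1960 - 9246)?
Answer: 15/11206 ≈ 0.0013386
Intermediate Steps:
y = -15
y/(-1960 - 9246) = -15/(-1960 - 9246) = -15/(-11206) = -1/11206*(-15) = 15/11206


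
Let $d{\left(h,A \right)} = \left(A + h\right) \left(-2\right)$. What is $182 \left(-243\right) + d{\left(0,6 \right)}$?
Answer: $-44238$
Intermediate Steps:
$d{\left(h,A \right)} = - 2 A - 2 h$
$182 \left(-243\right) + d{\left(0,6 \right)} = 182 \left(-243\right) - 12 = -44226 + \left(-12 + 0\right) = -44226 - 12 = -44238$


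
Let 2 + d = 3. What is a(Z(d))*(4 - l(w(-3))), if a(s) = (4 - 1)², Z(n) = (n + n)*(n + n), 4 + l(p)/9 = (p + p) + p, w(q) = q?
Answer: 1089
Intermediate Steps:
d = 1 (d = -2 + 3 = 1)
l(p) = -36 + 27*p (l(p) = -36 + 9*((p + p) + p) = -36 + 9*(2*p + p) = -36 + 9*(3*p) = -36 + 27*p)
Z(n) = 4*n² (Z(n) = (2*n)*(2*n) = 4*n²)
a(s) = 9 (a(s) = 3² = 9)
a(Z(d))*(4 - l(w(-3))) = 9*(4 - (-36 + 27*(-3))) = 9*(4 - (-36 - 81)) = 9*(4 - 1*(-117)) = 9*(4 + 117) = 9*121 = 1089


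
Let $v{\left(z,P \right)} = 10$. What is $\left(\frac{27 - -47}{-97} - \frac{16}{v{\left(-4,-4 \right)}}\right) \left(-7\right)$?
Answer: $\frac{8022}{485} \approx 16.54$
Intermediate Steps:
$\left(\frac{27 - -47}{-97} - \frac{16}{v{\left(-4,-4 \right)}}\right) \left(-7\right) = \left(\frac{27 - -47}{-97} - \frac{16}{10}\right) \left(-7\right) = \left(\left(27 + 47\right) \left(- \frac{1}{97}\right) - \frac{8}{5}\right) \left(-7\right) = \left(74 \left(- \frac{1}{97}\right) - \frac{8}{5}\right) \left(-7\right) = \left(- \frac{74}{97} - \frac{8}{5}\right) \left(-7\right) = \left(- \frac{1146}{485}\right) \left(-7\right) = \frac{8022}{485}$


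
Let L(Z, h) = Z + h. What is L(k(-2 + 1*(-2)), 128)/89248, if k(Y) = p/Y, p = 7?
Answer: 505/356992 ≈ 0.0014146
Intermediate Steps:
k(Y) = 7/Y
L(k(-2 + 1*(-2)), 128)/89248 = (7/(-2 + 1*(-2)) + 128)/89248 = (7/(-2 - 2) + 128)*(1/89248) = (7/(-4) + 128)*(1/89248) = (7*(-¼) + 128)*(1/89248) = (-7/4 + 128)*(1/89248) = (505/4)*(1/89248) = 505/356992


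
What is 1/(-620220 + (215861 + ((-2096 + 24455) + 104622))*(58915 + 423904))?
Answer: 1/165530011378 ≈ 6.0412e-12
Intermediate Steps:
1/(-620220 + (215861 + ((-2096 + 24455) + 104622))*(58915 + 423904)) = 1/(-620220 + (215861 + (22359 + 104622))*482819) = 1/(-620220 + (215861 + 126981)*482819) = 1/(-620220 + 342842*482819) = 1/(-620220 + 165530631598) = 1/165530011378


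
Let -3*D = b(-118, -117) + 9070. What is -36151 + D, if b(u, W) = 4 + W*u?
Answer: -131333/3 ≈ -43778.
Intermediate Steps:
D = -22880/3 (D = -((4 - 117*(-118)) + 9070)/3 = -((4 + 13806) + 9070)/3 = -(13810 + 9070)/3 = -⅓*22880 = -22880/3 ≈ -7626.7)
-36151 + D = -36151 - 22880/3 = -131333/3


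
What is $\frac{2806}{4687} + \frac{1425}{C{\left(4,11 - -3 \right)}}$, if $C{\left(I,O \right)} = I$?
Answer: $\frac{6690199}{18748} \approx 356.85$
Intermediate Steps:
$\frac{2806}{4687} + \frac{1425}{C{\left(4,11 - -3 \right)}} = \frac{2806}{4687} + \frac{1425}{4} = \frac{6690199}{18748}$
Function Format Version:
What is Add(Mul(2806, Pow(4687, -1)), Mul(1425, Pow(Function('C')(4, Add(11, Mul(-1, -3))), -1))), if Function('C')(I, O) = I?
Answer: Rational(6690199, 18748) ≈ 356.85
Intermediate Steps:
Add(Mul(2806, Pow(4687, -1)), Mul(1425, Pow(Function('C')(4, Add(11, Mul(-1, -3))), -1))) = Add(Mul(2806, Pow(4687, -1)), Mul(1425, Pow(4, -1))) = Add(Mul(2806, Rational(1, 4687)), Mul(1425, Rational(1, 4))) = Add(Rational(2806, 4687), Rational(1425, 4)) = Rational(6690199, 18748)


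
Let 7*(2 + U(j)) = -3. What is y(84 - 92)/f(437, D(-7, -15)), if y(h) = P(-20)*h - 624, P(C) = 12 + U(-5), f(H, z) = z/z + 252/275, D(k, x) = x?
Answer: -1348600/3689 ≈ -365.57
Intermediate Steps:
U(j) = -17/7 (U(j) = -2 + (⅐)*(-3) = -2 - 3/7 = -17/7)
f(H, z) = 527/275 (f(H, z) = 1 + 252*(1/275) = 1 + 252/275 = 527/275)
P(C) = 67/7 (P(C) = 12 - 17/7 = 67/7)
y(h) = -624 + 67*h/7 (y(h) = 67*h/7 - 624 = -624 + 67*h/7)
y(84 - 92)/f(437, D(-7, -15)) = (-624 + 67*(84 - 92)/7)/(527/275) = (-624 + (67/7)*(-8))*(275/527) = (-624 - 536/7)*(275/527) = -4904/7*275/527 = -1348600/3689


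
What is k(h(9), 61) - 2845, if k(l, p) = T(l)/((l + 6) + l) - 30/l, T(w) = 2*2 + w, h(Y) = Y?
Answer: -68347/24 ≈ -2847.8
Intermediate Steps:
T(w) = 4 + w
k(l, p) = -30/l + (4 + l)/(6 + 2*l) (k(l, p) = (4 + l)/((l + 6) + l) - 30/l = (4 + l)/((6 + l) + l) - 30/l = (4 + l)/(6 + 2*l) - 30/l = -30/l + (4 + l)/(6 + 2*l))
k(h(9), 61) - 2845 = (½)*(-180 + 9² - 56*9)/(9*(3 + 9)) - 2845 = (½)*(⅑)*(-180 + 81 - 504)/12 - 2845 = (½)*(⅑)*(1/12)*(-603) - 2845 = -67/24 - 2845 = -68347/24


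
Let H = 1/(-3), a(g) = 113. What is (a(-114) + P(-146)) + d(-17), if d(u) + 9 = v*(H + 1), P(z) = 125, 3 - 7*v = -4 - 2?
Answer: 1609/7 ≈ 229.86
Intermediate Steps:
v = 9/7 (v = 3/7 - (-4 - 2)/7 = 3/7 - 1/7*(-6) = 3/7 + 6/7 = 9/7 ≈ 1.2857)
H = -1/3 ≈ -0.33333
d(u) = -57/7 (d(u) = -9 + 9*(-1/3 + 1)/7 = -9 + (9/7)*(2/3) = -9 + 6/7 = -57/7)
(a(-114) + P(-146)) + d(-17) = (113 + 125) - 57/7 = 238 - 57/7 = 1609/7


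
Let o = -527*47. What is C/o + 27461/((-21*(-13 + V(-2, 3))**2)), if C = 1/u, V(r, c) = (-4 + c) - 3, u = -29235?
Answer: -55700578178/12310069155 ≈ -4.5248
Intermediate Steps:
V(r, c) = -7 + c
o = -24769
C = -1/29235 (C = 1/(-29235) = -1/29235 ≈ -3.4206e-5)
C/o + 27461/((-21*(-13 + V(-2, 3))**2)) = -1/29235/(-24769) + 27461/((-21*(-13 + (-7 + 3))**2)) = -1/29235*(-1/24769) + 27461/((-21*(-13 - 4)**2)) = 1/724121715 + 27461/((-21*(-17)**2)) = 1/724121715 + 27461/((-21*289)) = 1/724121715 + 27461/(-6069) = 1/724121715 + 27461*(-1/6069) = 1/724121715 - 3923/867 = -55700578178/12310069155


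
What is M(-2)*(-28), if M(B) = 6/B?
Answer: 84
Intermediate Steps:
M(-2)*(-28) = (6/(-2))*(-28) = (6*(-½))*(-28) = -3*(-28) = 84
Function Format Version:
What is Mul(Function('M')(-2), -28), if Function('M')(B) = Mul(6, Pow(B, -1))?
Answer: 84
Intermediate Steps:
Mul(Function('M')(-2), -28) = Mul(Mul(6, Pow(-2, -1)), -28) = Mul(Mul(6, Rational(-1, 2)), -28) = Mul(-3, -28) = 84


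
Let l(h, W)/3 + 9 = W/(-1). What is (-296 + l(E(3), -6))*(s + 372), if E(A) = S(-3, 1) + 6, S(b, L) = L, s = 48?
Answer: -128100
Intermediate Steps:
E(A) = 7 (E(A) = 1 + 6 = 7)
l(h, W) = -27 - 3*W (l(h, W) = -27 + 3*(W/(-1)) = -27 + 3*(W*(-1)) = -27 + 3*(-W) = -27 - 3*W)
(-296 + l(E(3), -6))*(s + 372) = (-296 + (-27 - 3*(-6)))*(48 + 372) = (-296 + (-27 + 18))*420 = (-296 - 9)*420 = -305*420 = -128100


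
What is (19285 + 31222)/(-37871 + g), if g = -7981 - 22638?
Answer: -50507/68490 ≈ -0.73744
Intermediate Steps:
g = -30619
(19285 + 31222)/(-37871 + g) = (19285 + 31222)/(-37871 - 30619) = 50507/(-68490) = 50507*(-1/68490) = -50507/68490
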